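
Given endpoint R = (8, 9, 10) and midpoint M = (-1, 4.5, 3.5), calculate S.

S = 2M - R
  = (2·(-1) - 8, 2·4.5 - 9, 2·3.5 - 10)
  = (-2 - 8, 9 - 9, 7 - 10)
  = (-10, 0, -3)

(-10, 0, -3)


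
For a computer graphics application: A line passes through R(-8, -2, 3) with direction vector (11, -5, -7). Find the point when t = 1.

P(t) = R + t·d
  = (-8 + 11·1, -2 + (-5)·1, 3 + (-7)·1)
  = (-8 + 11, -2 - 5, 3 - 7)
  = (3, -7, -4)

(3, -7, -4)


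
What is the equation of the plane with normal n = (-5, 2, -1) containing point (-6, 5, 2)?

The plane through P with normal n = (a, b, c) satisfies n·(r - P) = 0,
i.e. ax + by + cz = a·x₀ + b·y₀ + c·z₀.
d = (-5)·(-6) + 2·5 + (-1)·2
  = 30 + 10 - 2
  = 38
Equation: -5x + 2y - z = 38

-5x + 2y - z = 38


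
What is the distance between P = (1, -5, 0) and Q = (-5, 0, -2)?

d = √[(x₂-x₁)² + (y₂-y₁)² + (z₂-z₁)²]
  = √[(-6)² + 5² + (-2)²]
  = √[36 + 25 + 4]
  = √65
  ≈ 8.062

8.062


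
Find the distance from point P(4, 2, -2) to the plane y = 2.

distance = |a·x₀ + b·y₀ + c·z₀ - d| / √(a² + b² + c²)
  = |0·4 + 1·2 + 0·(-2) - 2| / √(0² + 1² + 0²)
  = |0 + 2 + 0 - 2| / √(0 + 1 + 0)
  = |0| / √1
  = 0 / 1
  ≈ 0

0


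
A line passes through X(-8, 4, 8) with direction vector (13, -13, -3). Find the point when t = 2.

P(t) = X + t·d
  = (-8 + 13·2, 4 + (-13)·2, 8 + (-3)·2)
  = (-8 + 26, 4 - 26, 8 - 6)
  = (18, -22, 2)

(18, -22, 2)


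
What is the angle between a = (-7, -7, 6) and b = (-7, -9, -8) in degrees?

a·b = (-7)·(-7) + (-7)·(-9) + 6·(-8) = 49 + 63 - 48 = 64
|a| = √((-7)² + (-7)² + 6²) = √134 ≈ 11.58
|b| = √((-7)² + (-9)² + (-8)²) = √194 ≈ 13.93
cos θ = (a·b)/(|a||b|) = 64/(11.58·13.93) ≈ 0.3969
θ = arccos(0.3969) ≈ 66.61°

66.61°


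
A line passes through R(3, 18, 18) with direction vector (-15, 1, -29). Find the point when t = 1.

P(t) = R + t·d
  = (3 + (-15)·1, 18 + 1·1, 18 + (-29)·1)
  = (3 - 15, 18 + 1, 18 - 29)
  = (-12, 19, -11)

(-12, 19, -11)


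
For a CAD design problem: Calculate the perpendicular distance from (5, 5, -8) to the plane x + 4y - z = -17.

distance = |a·x₀ + b·y₀ + c·z₀ - d| / √(a² + b² + c²)
  = |1·5 + 4·5 + (-1)·(-8) - (-17)| / √(1² + 4² + (-1)²)
  = |5 + 20 + 8 + 17| / √(1 + 16 + 1)
  = |50| / √18
  = 50 / 4.243
  ≈ 11.79

11.79


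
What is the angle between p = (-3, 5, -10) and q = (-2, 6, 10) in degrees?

p·q = (-3)·(-2) + 5·6 + (-10)·10 = 6 + 30 - 100 = -64
|p| = √((-3)² + 5² + (-10)²) = √134 ≈ 11.58
|q| = √((-2)² + 6² + 10²) = √140 ≈ 11.83
cos θ = (p·q)/(|p||q|) = -64/(11.58·11.83) ≈ -0.4673
θ = arccos(-0.4673) ≈ 117.9°

117.9°


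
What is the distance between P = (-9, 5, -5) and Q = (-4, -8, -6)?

d = √[(x₂-x₁)² + (y₂-y₁)² + (z₂-z₁)²]
  = √[5² + (-13)² + (-1)²]
  = √[25 + 169 + 1]
  = √195
  ≈ 13.96

13.96


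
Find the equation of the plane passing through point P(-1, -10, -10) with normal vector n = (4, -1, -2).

The plane through P with normal n = (a, b, c) satisfies n·(r - P) = 0,
i.e. ax + by + cz = a·x₀ + b·y₀ + c·z₀.
d = 4·(-1) + (-1)·(-10) + (-2)·(-10)
  = -4 + 10 + 20
  = 26
Equation: 4x - y - 2z = 26

4x - y - 2z = 26


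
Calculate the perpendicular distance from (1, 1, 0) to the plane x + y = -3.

distance = |a·x₀ + b·y₀ + c·z₀ - d| / √(a² + b² + c²)
  = |1·1 + 1·1 + 0·0 - (-3)| / √(1² + 1² + 0²)
  = |1 + 1 + 0 + 3| / √(1 + 1 + 0)
  = |5| / √2
  = 5 / 1.414
  ≈ 3.536

3.536


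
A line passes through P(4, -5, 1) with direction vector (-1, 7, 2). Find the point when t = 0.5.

P(t) = P + t·d
  = (4 + (-1)·0.5, -5 + 7·0.5, 1 + 2·0.5)
  = (4 - 0.5, -5 + 3.5, 1 + 1)
  = (3.5, -1.5, 2)

(3.5, -1.5, 2)


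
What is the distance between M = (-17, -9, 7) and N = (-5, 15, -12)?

d = √[(x₂-x₁)² + (y₂-y₁)² + (z₂-z₁)²]
  = √[12² + 24² + (-19)²]
  = √[144 + 576 + 361]
  = √1081
  ≈ 32.88

32.88


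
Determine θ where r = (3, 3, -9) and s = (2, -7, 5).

r·s = 3·2 + 3·(-7) + (-9)·5 = 6 - 21 - 45 = -60
|r| = √(3² + 3² + (-9)²) = √99 ≈ 9.95
|s| = √(2² + (-7)² + 5²) = √78 ≈ 8.832
cos θ = (r·s)/(|r||s|) = -60/(9.95·8.832) ≈ -0.6828
θ = arccos(-0.6828) ≈ 133.1°

133.1°


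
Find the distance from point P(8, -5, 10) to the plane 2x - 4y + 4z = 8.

distance = |a·x₀ + b·y₀ + c·z₀ - d| / √(a² + b² + c²)
  = |2·8 + (-4)·(-5) + 4·10 - 8| / √(2² + (-4)² + 4²)
  = |16 + 20 + 40 - 8| / √(4 + 16 + 16)
  = |68| / √36
  = 68 / 6
  ≈ 11.33

11.33


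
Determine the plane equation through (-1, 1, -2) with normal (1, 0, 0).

The plane through P with normal n = (a, b, c) satisfies n·(r - P) = 0,
i.e. ax + by + cz = a·x₀ + b·y₀ + c·z₀.
d = 1·(-1) + 0·1 + 0·(-2)
  = -1 + 0 + 0
  = -1
Equation: x = -1

x = -1


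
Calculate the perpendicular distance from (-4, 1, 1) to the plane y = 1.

distance = |a·x₀ + b·y₀ + c·z₀ - d| / √(a² + b² + c²)
  = |0·(-4) + 1·1 + 0·1 - 1| / √(0² + 1² + 0²)
  = |0 + 1 + 0 - 1| / √(0 + 1 + 0)
  = |0| / √1
  = 0 / 1
  ≈ 0

0


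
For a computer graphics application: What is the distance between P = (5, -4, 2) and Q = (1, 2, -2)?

d = √[(x₂-x₁)² + (y₂-y₁)² + (z₂-z₁)²]
  = √[(-4)² + 6² + (-4)²]
  = √[16 + 36 + 16]
  = √68
  ≈ 8.246

8.246


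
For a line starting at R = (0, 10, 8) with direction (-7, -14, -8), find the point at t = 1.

P(t) = R + t·d
  = (0 + (-7)·1, 10 + (-14)·1, 8 + (-8)·1)
  = (0 - 7, 10 - 14, 8 - 8)
  = (-7, -4, 0)

(-7, -4, 0)


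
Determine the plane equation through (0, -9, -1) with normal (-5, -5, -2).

The plane through P with normal n = (a, b, c) satisfies n·(r - P) = 0,
i.e. ax + by + cz = a·x₀ + b·y₀ + c·z₀.
d = (-5)·0 + (-5)·(-9) + (-2)·(-1)
  = 0 + 45 + 2
  = 47
Equation: -5x - 5y - 2z = 47

-5x - 5y - 2z = 47


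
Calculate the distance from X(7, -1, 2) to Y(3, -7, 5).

d = √[(x₂-x₁)² + (y₂-y₁)² + (z₂-z₁)²]
  = √[(-4)² + (-6)² + 3²]
  = √[16 + 36 + 9]
  = √61
  ≈ 7.81

7.81


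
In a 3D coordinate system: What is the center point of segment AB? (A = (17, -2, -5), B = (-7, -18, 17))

M = ((x₁+x₂)/2, (y₁+y₂)/2, (z₁+z₂)/2)
  = ((17 - 7)/2, (-2 - 18)/2, (-5 + 17)/2)
  = (10/2, -20/2, 12/2)
  = (5, -10, 6)

(5, -10, 6)


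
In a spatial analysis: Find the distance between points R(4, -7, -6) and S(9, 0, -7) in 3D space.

d = √[(x₂-x₁)² + (y₂-y₁)² + (z₂-z₁)²]
  = √[5² + 7² + (-1)²]
  = √[25 + 49 + 1]
  = √75
  ≈ 8.66

8.66


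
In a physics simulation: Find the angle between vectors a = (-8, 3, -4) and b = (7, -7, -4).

a·b = (-8)·7 + 3·(-7) + (-4)·(-4) = -56 - 21 + 16 = -61
|a| = √((-8)² + 3² + (-4)²) = √89 ≈ 9.434
|b| = √(7² + (-7)² + (-4)²) = √114 ≈ 10.68
cos θ = (a·b)/(|a||b|) = -61/(9.434·10.68) ≈ -0.6056
θ = arccos(-0.6056) ≈ 127.3°

127.3°


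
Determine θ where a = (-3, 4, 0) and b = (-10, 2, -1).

a·b = (-3)·(-10) + 4·2 + 0·(-1) = 30 + 8 + 0 = 38
|a| = √((-3)² + 4² + 0²) = √25 ≈ 5
|b| = √((-10)² + 2² + (-1)²) = √105 ≈ 10.25
cos θ = (a·b)/(|a||b|) = 38/(5·10.25) ≈ 0.7417
θ = arccos(0.7417) ≈ 42.12°

42.12°


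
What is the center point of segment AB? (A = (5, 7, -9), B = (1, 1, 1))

M = ((x₁+x₂)/2, (y₁+y₂)/2, (z₁+z₂)/2)
  = ((5 + 1)/2, (7 + 1)/2, (-9 + 1)/2)
  = (6/2, 8/2, -8/2)
  = (3, 4, -4)

(3, 4, -4)


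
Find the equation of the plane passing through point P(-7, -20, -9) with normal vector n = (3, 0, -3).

The plane through P with normal n = (a, b, c) satisfies n·(r - P) = 0,
i.e. ax + by + cz = a·x₀ + b·y₀ + c·z₀.
d = 3·(-7) + 0·(-20) + (-3)·(-9)
  = -21 + 0 + 27
  = 6
Equation: 3x - 3z = 6

3x - 3z = 6


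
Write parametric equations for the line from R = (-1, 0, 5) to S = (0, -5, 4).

Direction vector d = S - R = (0 + 1, -5 + 0, 4 - 5) = (1, -5, -1)
Parametric form r = R + t·d:
x = -1 + t, y = 0 - 5t, z = 5 - t

x = -1 + t, y = 0 - 5t, z = 5 - t


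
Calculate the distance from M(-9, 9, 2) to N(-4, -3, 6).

d = √[(x₂-x₁)² + (y₂-y₁)² + (z₂-z₁)²]
  = √[5² + (-12)² + 4²]
  = √[25 + 144 + 16]
  = √185
  ≈ 13.6

13.6


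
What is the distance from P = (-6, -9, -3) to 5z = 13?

distance = |a·x₀ + b·y₀ + c·z₀ - d| / √(a² + b² + c²)
  = |0·(-6) + 0·(-9) + 5·(-3) - 13| / √(0² + 0² + 5²)
  = |0 + 0 - 15 - 13| / √(0 + 0 + 25)
  = |-28| / √25
  = 28 / 5
  ≈ 5.6

5.6


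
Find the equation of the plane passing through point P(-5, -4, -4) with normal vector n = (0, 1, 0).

The plane through P with normal n = (a, b, c) satisfies n·(r - P) = 0,
i.e. ax + by + cz = a·x₀ + b·y₀ + c·z₀.
d = 0·(-5) + 1·(-4) + 0·(-4)
  = 0 - 4 + 0
  = -4
Equation: y = -4

y = -4


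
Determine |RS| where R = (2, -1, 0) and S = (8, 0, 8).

d = √[(x₂-x₁)² + (y₂-y₁)² + (z₂-z₁)²]
  = √[6² + 1² + 8²]
  = √[36 + 1 + 64]
  = √101
  ≈ 10.05

10.05


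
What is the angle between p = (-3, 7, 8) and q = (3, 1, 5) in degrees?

p·q = (-3)·3 + 7·1 + 8·5 = -9 + 7 + 40 = 38
|p| = √((-3)² + 7² + 8²) = √122 ≈ 11.05
|q| = √(3² + 1² + 5²) = √35 ≈ 5.916
cos θ = (p·q)/(|p||q|) = 38/(11.05·5.916) ≈ 0.5815
θ = arccos(0.5815) ≈ 54.44°

54.44°


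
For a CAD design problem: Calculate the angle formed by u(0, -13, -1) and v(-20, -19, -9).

u·v = 0·(-20) + (-13)·(-19) + (-1)·(-9) = 0 + 247 + 9 = 256
|u| = √(0² + (-13)² + (-1)²) = √170 ≈ 13.04
|v| = √((-20)² + (-19)² + (-9)²) = √842 ≈ 29.02
cos θ = (u·v)/(|u||v|) = 256/(13.04·29.02) ≈ 0.6766
θ = arccos(0.6766) ≈ 47.42°

47.42°


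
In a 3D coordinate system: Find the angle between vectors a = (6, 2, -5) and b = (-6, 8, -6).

a·b = 6·(-6) + 2·8 + (-5)·(-6) = -36 + 16 + 30 = 10
|a| = √(6² + 2² + (-5)²) = √65 ≈ 8.062
|b| = √((-6)² + 8² + (-6)²) = √136 ≈ 11.66
cos θ = (a·b)/(|a||b|) = 10/(8.062·11.66) ≈ 0.1064
θ = arccos(0.1064) ≈ 83.89°

83.89°


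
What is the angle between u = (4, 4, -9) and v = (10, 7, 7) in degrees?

u·v = 4·10 + 4·7 + (-9)·7 = 40 + 28 - 63 = 5
|u| = √(4² + 4² + (-9)²) = √113 ≈ 10.63
|v| = √(10² + 7² + 7²) = √198 ≈ 14.07
cos θ = (u·v)/(|u||v|) = 5/(10.63·14.07) ≈ 0.03343
θ = arccos(0.03343) ≈ 88.08°

88.08°


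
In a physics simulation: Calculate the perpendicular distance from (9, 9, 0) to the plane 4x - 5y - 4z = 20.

distance = |a·x₀ + b·y₀ + c·z₀ - d| / √(a² + b² + c²)
  = |4·9 + (-5)·9 + (-4)·0 - 20| / √(4² + (-5)² + (-4)²)
  = |36 - 45 + 0 - 20| / √(16 + 25 + 16)
  = |-29| / √57
  = 29 / 7.55
  ≈ 3.841

3.841


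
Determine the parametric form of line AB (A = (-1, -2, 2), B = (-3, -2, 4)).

Direction vector d = B - A = (-3 + 1, -2 + 2, 4 - 2) = (-2, 0, 2)
Parametric form r = A + t·d:
x = -1 - 2t, y = -2, z = 2 + 2t

x = -1 - 2t, y = -2, z = 2 + 2t


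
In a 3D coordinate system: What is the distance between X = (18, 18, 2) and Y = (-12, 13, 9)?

d = √[(x₂-x₁)² + (y₂-y₁)² + (z₂-z₁)²]
  = √[(-30)² + (-5)² + 7²]
  = √[900 + 25 + 49]
  = √974
  ≈ 31.21

31.21


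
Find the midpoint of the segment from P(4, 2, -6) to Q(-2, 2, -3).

M = ((x₁+x₂)/2, (y₁+y₂)/2, (z₁+z₂)/2)
  = ((4 - 2)/2, (2 + 2)/2, (-6 - 3)/2)
  = (2/2, 4/2, -9/2)
  = (1, 2, -4.5)

(1, 2, -4.5)


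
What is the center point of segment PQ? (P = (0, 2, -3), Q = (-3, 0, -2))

M = ((x₁+x₂)/2, (y₁+y₂)/2, (z₁+z₂)/2)
  = ((0 - 3)/2, (2 + 0)/2, (-3 - 2)/2)
  = (-3/2, 2/2, -5/2)
  = (-1.5, 1, -2.5)

(-1.5, 1, -2.5)


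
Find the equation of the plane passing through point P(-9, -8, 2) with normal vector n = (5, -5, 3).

The plane through P with normal n = (a, b, c) satisfies n·(r - P) = 0,
i.e. ax + by + cz = a·x₀ + b·y₀ + c·z₀.
d = 5·(-9) + (-5)·(-8) + 3·2
  = -45 + 40 + 6
  = 1
Equation: 5x - 5y + 3z = 1

5x - 5y + 3z = 1


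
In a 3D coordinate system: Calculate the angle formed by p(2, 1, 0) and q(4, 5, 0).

p·q = 2·4 + 1·5 + 0·0 = 8 + 5 + 0 = 13
|p| = √(2² + 1² + 0²) = √5 ≈ 2.236
|q| = √(4² + 5² + 0²) = √41 ≈ 6.403
cos θ = (p·q)/(|p||q|) = 13/(2.236·6.403) ≈ 0.908
θ = arccos(0.908) ≈ 24.78°

24.78°


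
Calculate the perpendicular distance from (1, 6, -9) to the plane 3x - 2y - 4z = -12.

distance = |a·x₀ + b·y₀ + c·z₀ - d| / √(a² + b² + c²)
  = |3·1 + (-2)·6 + (-4)·(-9) - (-12)| / √(3² + (-2)² + (-4)²)
  = |3 - 12 + 36 + 12| / √(9 + 4 + 16)
  = |39| / √29
  = 39 / 5.385
  ≈ 7.242

7.242


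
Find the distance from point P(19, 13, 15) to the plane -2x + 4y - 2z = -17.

distance = |a·x₀ + b·y₀ + c·z₀ - d| / √(a² + b² + c²)
  = |(-2)·19 + 4·13 + (-2)·15 - (-17)| / √((-2)² + 4² + (-2)²)
  = |-38 + 52 - 30 + 17| / √(4 + 16 + 4)
  = |1| / √24
  = 1 / 4.899
  ≈ 0.2041

0.2041


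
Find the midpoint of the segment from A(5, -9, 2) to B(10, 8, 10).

M = ((x₁+x₂)/2, (y₁+y₂)/2, (z₁+z₂)/2)
  = ((5 + 10)/2, (-9 + 8)/2, (2 + 10)/2)
  = (15/2, -1/2, 12/2)
  = (7.5, -0.5, 6)

(7.5, -0.5, 6)


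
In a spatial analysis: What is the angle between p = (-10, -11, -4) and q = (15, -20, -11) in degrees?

p·q = (-10)·15 + (-11)·(-20) + (-4)·(-11) = -150 + 220 + 44 = 114
|p| = √((-10)² + (-11)² + (-4)²) = √237 ≈ 15.39
|q| = √(15² + (-20)² + (-11)²) = √746 ≈ 27.31
cos θ = (p·q)/(|p||q|) = 114/(15.39·27.31) ≈ 0.2711
θ = arccos(0.2711) ≈ 74.27°

74.27°


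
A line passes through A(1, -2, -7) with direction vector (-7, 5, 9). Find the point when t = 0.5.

P(t) = A + t·d
  = (1 + (-7)·0.5, -2 + 5·0.5, -7 + 9·0.5)
  = (1 - 3.5, -2 + 2.5, -7 + 4.5)
  = (-2.5, 0.5, -2.5)

(-2.5, 0.5, -2.5)


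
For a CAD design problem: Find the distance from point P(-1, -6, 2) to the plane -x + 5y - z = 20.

distance = |a·x₀ + b·y₀ + c·z₀ - d| / √(a² + b² + c²)
  = |(-1)·(-1) + 5·(-6) + (-1)·2 - 20| / √((-1)² + 5² + (-1)²)
  = |1 - 30 - 2 - 20| / √(1 + 25 + 1)
  = |-51| / √27
  = 51 / 5.196
  ≈ 9.815

9.815


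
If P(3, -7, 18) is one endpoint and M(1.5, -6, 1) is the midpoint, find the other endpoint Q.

Q = 2M - P
  = (2·1.5 - 3, 2·(-6) - (-7), 2·1 - 18)
  = (3 - 3, -12 + 7, 2 - 18)
  = (0, -5, -16)

(0, -5, -16)


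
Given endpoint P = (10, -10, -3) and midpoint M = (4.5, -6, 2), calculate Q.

Q = 2M - P
  = (2·4.5 - 10, 2·(-6) - (-10), 2·2 - (-3))
  = (9 - 10, -12 + 10, 4 + 3)
  = (-1, -2, 7)

(-1, -2, 7)


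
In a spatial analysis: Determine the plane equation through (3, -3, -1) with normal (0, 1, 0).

The plane through P with normal n = (a, b, c) satisfies n·(r - P) = 0,
i.e. ax + by + cz = a·x₀ + b·y₀ + c·z₀.
d = 0·3 + 1·(-3) + 0·(-1)
  = 0 - 3 + 0
  = -3
Equation: y = -3

y = -3


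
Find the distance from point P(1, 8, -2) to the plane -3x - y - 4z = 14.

distance = |a·x₀ + b·y₀ + c·z₀ - d| / √(a² + b² + c²)
  = |(-3)·1 + (-1)·8 + (-4)·(-2) - 14| / √((-3)² + (-1)² + (-4)²)
  = |-3 - 8 + 8 - 14| / √(9 + 1 + 16)
  = |-17| / √26
  = 17 / 5.099
  ≈ 3.334

3.334


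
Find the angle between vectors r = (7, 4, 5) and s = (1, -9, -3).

r·s = 7·1 + 4·(-9) + 5·(-3) = 7 - 36 - 15 = -44
|r| = √(7² + 4² + 5²) = √90 ≈ 9.487
|s| = √(1² + (-9)² + (-3)²) = √91 ≈ 9.539
cos θ = (r·s)/(|r||s|) = -44/(9.487·9.539) ≈ -0.4862
θ = arccos(-0.4862) ≈ 119.1°

119.1°


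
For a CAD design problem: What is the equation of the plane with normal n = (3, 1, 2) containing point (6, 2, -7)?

The plane through P with normal n = (a, b, c) satisfies n·(r - P) = 0,
i.e. ax + by + cz = a·x₀ + b·y₀ + c·z₀.
d = 3·6 + 1·2 + 2·(-7)
  = 18 + 2 - 14
  = 6
Equation: 3x + y + 2z = 6

3x + y + 2z = 6


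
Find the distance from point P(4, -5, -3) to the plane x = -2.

distance = |a·x₀ + b·y₀ + c·z₀ - d| / √(a² + b² + c²)
  = |1·4 + 0·(-5) + 0·(-3) - (-2)| / √(1² + 0² + 0²)
  = |4 + 0 + 0 + 2| / √(1 + 0 + 0)
  = |6| / √1
  = 6 / 1
  ≈ 6

6


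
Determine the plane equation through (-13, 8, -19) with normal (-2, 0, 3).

The plane through P with normal n = (a, b, c) satisfies n·(r - P) = 0,
i.e. ax + by + cz = a·x₀ + b·y₀ + c·z₀.
d = (-2)·(-13) + 0·8 + 3·(-19)
  = 26 + 0 - 57
  = -31
Equation: -2x + 3z = -31

-2x + 3z = -31


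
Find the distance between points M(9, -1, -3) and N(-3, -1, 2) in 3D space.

d = √[(x₂-x₁)² + (y₂-y₁)² + (z₂-z₁)²]
  = √[(-12)² + 0² + 5²]
  = √[144 + 0 + 25]
  = √169
  ≈ 13

13


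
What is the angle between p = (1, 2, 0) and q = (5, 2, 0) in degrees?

p·q = 1·5 + 2·2 + 0·0 = 5 + 4 + 0 = 9
|p| = √(1² + 2² + 0²) = √5 ≈ 2.236
|q| = √(5² + 2² + 0²) = √29 ≈ 5.385
cos θ = (p·q)/(|p||q|) = 9/(2.236·5.385) ≈ 0.7474
θ = arccos(0.7474) ≈ 41.63°

41.63°


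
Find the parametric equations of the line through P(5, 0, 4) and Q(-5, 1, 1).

Direction vector d = Q - P = (-5 - 5, 1 + 0, 1 - 4) = (-10, 1, -3)
Parametric form r = P + t·d:
x = 5 - 10t, y = 0 + t, z = 4 - 3t

x = 5 - 10t, y = 0 + t, z = 4 - 3t


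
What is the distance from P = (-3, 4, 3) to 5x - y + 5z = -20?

distance = |a·x₀ + b·y₀ + c·z₀ - d| / √(a² + b² + c²)
  = |5·(-3) + (-1)·4 + 5·3 - (-20)| / √(5² + (-1)² + 5²)
  = |-15 - 4 + 15 + 20| / √(25 + 1 + 25)
  = |16| / √51
  = 16 / 7.141
  ≈ 2.24

2.24


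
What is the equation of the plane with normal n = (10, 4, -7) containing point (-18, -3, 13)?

The plane through P with normal n = (a, b, c) satisfies n·(r - P) = 0,
i.e. ax + by + cz = a·x₀ + b·y₀ + c·z₀.
d = 10·(-18) + 4·(-3) + (-7)·13
  = -180 - 12 - 91
  = -283
Equation: 10x + 4y - 7z = -283

10x + 4y - 7z = -283


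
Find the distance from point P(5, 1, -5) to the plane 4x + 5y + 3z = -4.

distance = |a·x₀ + b·y₀ + c·z₀ - d| / √(a² + b² + c²)
  = |4·5 + 5·1 + 3·(-5) - (-4)| / √(4² + 5² + 3²)
  = |20 + 5 - 15 + 4| / √(16 + 25 + 9)
  = |14| / √50
  = 14 / 7.071
  ≈ 1.98

1.98


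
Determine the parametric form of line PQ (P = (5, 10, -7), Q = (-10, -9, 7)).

Direction vector d = Q - P = (-10 - 5, -9 - 10, 7 + 7) = (-15, -19, 14)
Parametric form r = P + t·d:
x = 5 - 15t, y = 10 - 19t, z = -7 + 14t

x = 5 - 15t, y = 10 - 19t, z = -7 + 14t


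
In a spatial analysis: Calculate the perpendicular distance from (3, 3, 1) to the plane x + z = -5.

distance = |a·x₀ + b·y₀ + c·z₀ - d| / √(a² + b² + c²)
  = |1·3 + 0·3 + 1·1 - (-5)| / √(1² + 0² + 1²)
  = |3 + 0 + 1 + 5| / √(1 + 0 + 1)
  = |9| / √2
  = 9 / 1.414
  ≈ 6.364

6.364


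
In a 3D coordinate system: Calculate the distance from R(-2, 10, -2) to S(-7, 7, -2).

d = √[(x₂-x₁)² + (y₂-y₁)² + (z₂-z₁)²]
  = √[(-5)² + (-3)² + 0²]
  = √[25 + 9 + 0]
  = √34
  ≈ 5.831

5.831


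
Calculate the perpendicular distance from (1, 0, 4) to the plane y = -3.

distance = |a·x₀ + b·y₀ + c·z₀ - d| / √(a² + b² + c²)
  = |0·1 + 1·0 + 0·4 - (-3)| / √(0² + 1² + 0²)
  = |0 + 0 + 0 + 3| / √(0 + 1 + 0)
  = |3| / √1
  = 3 / 1
  ≈ 3

3


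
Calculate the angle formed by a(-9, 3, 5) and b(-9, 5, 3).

a·b = (-9)·(-9) + 3·5 + 5·3 = 81 + 15 + 15 = 111
|a| = √((-9)² + 3² + 5²) = √115 ≈ 10.72
|b| = √((-9)² + 5² + 3²) = √115 ≈ 10.72
cos θ = (a·b)/(|a||b|) = 111/(10.72·10.72) ≈ 0.9652
θ = arccos(0.9652) ≈ 15.16°

15.16°


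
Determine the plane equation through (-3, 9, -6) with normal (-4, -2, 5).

The plane through P with normal n = (a, b, c) satisfies n·(r - P) = 0,
i.e. ax + by + cz = a·x₀ + b·y₀ + c·z₀.
d = (-4)·(-3) + (-2)·9 + 5·(-6)
  = 12 - 18 - 30
  = -36
Equation: -4x - 2y + 5z = -36

-4x - 2y + 5z = -36


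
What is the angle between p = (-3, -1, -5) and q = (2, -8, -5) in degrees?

p·q = (-3)·2 + (-1)·(-8) + (-5)·(-5) = -6 + 8 + 25 = 27
|p| = √((-3)² + (-1)² + (-5)²) = √35 ≈ 5.916
|q| = √(2² + (-8)² + (-5)²) = √93 ≈ 9.644
cos θ = (p·q)/(|p||q|) = 27/(5.916·9.644) ≈ 0.4732
θ = arccos(0.4732) ≈ 61.75°

61.75°


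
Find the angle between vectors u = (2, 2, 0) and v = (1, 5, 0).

u·v = 2·1 + 2·5 + 0·0 = 2 + 10 + 0 = 12
|u| = √(2² + 2² + 0²) = √8 ≈ 2.828
|v| = √(1² + 5² + 0²) = √26 ≈ 5.099
cos θ = (u·v)/(|u||v|) = 12/(2.828·5.099) ≈ 0.8321
θ = arccos(0.8321) ≈ 33.69°

33.69°


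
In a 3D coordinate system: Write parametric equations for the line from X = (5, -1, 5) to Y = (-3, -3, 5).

Direction vector d = Y - X = (-3 - 5, -3 + 1, 5 - 5) = (-8, -2, 0)
Parametric form r = X + t·d:
x = 5 - 8t, y = -1 - 2t, z = 5

x = 5 - 8t, y = -1 - 2t, z = 5


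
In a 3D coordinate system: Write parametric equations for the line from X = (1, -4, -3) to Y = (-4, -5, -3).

Direction vector d = Y - X = (-4 - 1, -5 + 4, -3 + 3) = (-5, -1, 0)
Parametric form r = X + t·d:
x = 1 - 5t, y = -4 - t, z = -3

x = 1 - 5t, y = -4 - t, z = -3


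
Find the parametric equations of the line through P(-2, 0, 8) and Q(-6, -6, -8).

Direction vector d = Q - P = (-6 + 2, -6 + 0, -8 - 8) = (-4, -6, -16)
Parametric form r = P + t·d:
x = -2 - 4t, y = 0 - 6t, z = 8 - 16t

x = -2 - 4t, y = 0 - 6t, z = 8 - 16t


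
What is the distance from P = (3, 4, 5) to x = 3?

distance = |a·x₀ + b·y₀ + c·z₀ - d| / √(a² + b² + c²)
  = |1·3 + 0·4 + 0·5 - 3| / √(1² + 0² + 0²)
  = |3 + 0 + 0 - 3| / √(1 + 0 + 0)
  = |0| / √1
  = 0 / 1
  ≈ 0

0


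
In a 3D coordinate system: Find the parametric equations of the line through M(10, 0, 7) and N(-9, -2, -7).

Direction vector d = N - M = (-9 - 10, -2 + 0, -7 - 7) = (-19, -2, -14)
Parametric form r = M + t·d:
x = 10 - 19t, y = 0 - 2t, z = 7 - 14t

x = 10 - 19t, y = 0 - 2t, z = 7 - 14t


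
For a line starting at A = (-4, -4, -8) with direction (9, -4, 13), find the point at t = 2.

P(t) = A + t·d
  = (-4 + 9·2, -4 + (-4)·2, -8 + 13·2)
  = (-4 + 18, -4 - 8, -8 + 26)
  = (14, -12, 18)

(14, -12, 18)


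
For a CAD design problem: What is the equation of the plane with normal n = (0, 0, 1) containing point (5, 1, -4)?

The plane through P with normal n = (a, b, c) satisfies n·(r - P) = 0,
i.e. ax + by + cz = a·x₀ + b·y₀ + c·z₀.
d = 0·5 + 0·1 + 1·(-4)
  = 0 + 0 - 4
  = -4
Equation: z = -4

z = -4


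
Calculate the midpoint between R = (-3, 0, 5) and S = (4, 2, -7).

M = ((x₁+x₂)/2, (y₁+y₂)/2, (z₁+z₂)/2)
  = ((-3 + 4)/2, (0 + 2)/2, (5 - 7)/2)
  = (1/2, 2/2, -2/2)
  = (0.5, 1, -1)

(0.5, 1, -1)


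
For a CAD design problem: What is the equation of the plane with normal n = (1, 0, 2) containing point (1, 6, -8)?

The plane through P with normal n = (a, b, c) satisfies n·(r - P) = 0,
i.e. ax + by + cz = a·x₀ + b·y₀ + c·z₀.
d = 1·1 + 0·6 + 2·(-8)
  = 1 + 0 - 16
  = -15
Equation: x + 2z = -15

x + 2z = -15


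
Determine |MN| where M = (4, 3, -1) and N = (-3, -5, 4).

d = √[(x₂-x₁)² + (y₂-y₁)² + (z₂-z₁)²]
  = √[(-7)² + (-8)² + 5²]
  = √[49 + 64 + 25]
  = √138
  ≈ 11.75

11.75


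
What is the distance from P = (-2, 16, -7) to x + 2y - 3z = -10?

distance = |a·x₀ + b·y₀ + c·z₀ - d| / √(a² + b² + c²)
  = |1·(-2) + 2·16 + (-3)·(-7) - (-10)| / √(1² + 2² + (-3)²)
  = |-2 + 32 + 21 + 10| / √(1 + 4 + 9)
  = |61| / √14
  = 61 / 3.742
  ≈ 16.3

16.3


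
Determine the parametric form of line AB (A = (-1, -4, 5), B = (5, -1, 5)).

Direction vector d = B - A = (5 + 1, -1 + 4, 5 - 5) = (6, 3, 0)
Parametric form r = A + t·d:
x = -1 + 6t, y = -4 + 3t, z = 5

x = -1 + 6t, y = -4 + 3t, z = 5


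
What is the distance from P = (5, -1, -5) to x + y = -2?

distance = |a·x₀ + b·y₀ + c·z₀ - d| / √(a² + b² + c²)
  = |1·5 + 1·(-1) + 0·(-5) - (-2)| / √(1² + 1² + 0²)
  = |5 - 1 + 0 + 2| / √(1 + 1 + 0)
  = |6| / √2
  = 6 / 1.414
  ≈ 4.243

4.243


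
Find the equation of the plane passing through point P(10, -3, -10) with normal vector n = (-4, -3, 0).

The plane through P with normal n = (a, b, c) satisfies n·(r - P) = 0,
i.e. ax + by + cz = a·x₀ + b·y₀ + c·z₀.
d = (-4)·10 + (-3)·(-3) + 0·(-10)
  = -40 + 9 + 0
  = -31
Equation: -4x - 3y = -31

-4x - 3y = -31


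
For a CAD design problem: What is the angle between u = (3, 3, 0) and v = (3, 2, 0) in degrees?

u·v = 3·3 + 3·2 + 0·0 = 9 + 6 + 0 = 15
|u| = √(3² + 3² + 0²) = √18 ≈ 4.243
|v| = √(3² + 2² + 0²) = √13 ≈ 3.606
cos θ = (u·v)/(|u||v|) = 15/(4.243·3.606) ≈ 0.9806
θ = arccos(0.9806) ≈ 11.31°

11.31°


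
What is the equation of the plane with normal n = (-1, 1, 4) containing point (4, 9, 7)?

The plane through P with normal n = (a, b, c) satisfies n·(r - P) = 0,
i.e. ax + by + cz = a·x₀ + b·y₀ + c·z₀.
d = (-1)·4 + 1·9 + 4·7
  = -4 + 9 + 28
  = 33
Equation: -x + y + 4z = 33

-x + y + 4z = 33


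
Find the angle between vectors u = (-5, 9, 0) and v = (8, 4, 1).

u·v = (-5)·8 + 9·4 + 0·1 = -40 + 36 + 0 = -4
|u| = √((-5)² + 9² + 0²) = √106 ≈ 10.3
|v| = √(8² + 4² + 1²) = √81 ≈ 9
cos θ = (u·v)/(|u||v|) = -4/(10.3·9) ≈ -0.04317
θ = arccos(-0.04317) ≈ 92.47°

92.47°


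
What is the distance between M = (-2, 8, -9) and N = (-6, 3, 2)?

d = √[(x₂-x₁)² + (y₂-y₁)² + (z₂-z₁)²]
  = √[(-4)² + (-5)² + 11²]
  = √[16 + 25 + 121]
  = √162
  ≈ 12.73

12.73


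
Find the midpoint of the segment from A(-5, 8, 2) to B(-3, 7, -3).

M = ((x₁+x₂)/2, (y₁+y₂)/2, (z₁+z₂)/2)
  = ((-5 - 3)/2, (8 + 7)/2, (2 - 3)/2)
  = (-8/2, 15/2, -1/2)
  = (-4, 7.5, -0.5)

(-4, 7.5, -0.5)


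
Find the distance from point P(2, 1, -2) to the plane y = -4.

distance = |a·x₀ + b·y₀ + c·z₀ - d| / √(a² + b² + c²)
  = |0·2 + 1·1 + 0·(-2) - (-4)| / √(0² + 1² + 0²)
  = |0 + 1 + 0 + 4| / √(0 + 1 + 0)
  = |5| / √1
  = 5 / 1
  ≈ 5

5


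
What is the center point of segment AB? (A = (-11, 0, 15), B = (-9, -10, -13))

M = ((x₁+x₂)/2, (y₁+y₂)/2, (z₁+z₂)/2)
  = ((-11 - 9)/2, (0 - 10)/2, (15 - 13)/2)
  = (-20/2, -10/2, 2/2)
  = (-10, -5, 1)

(-10, -5, 1)


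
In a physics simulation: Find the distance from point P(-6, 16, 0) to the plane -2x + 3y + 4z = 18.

distance = |a·x₀ + b·y₀ + c·z₀ - d| / √(a² + b² + c²)
  = |(-2)·(-6) + 3·16 + 4·0 - 18| / √((-2)² + 3² + 4²)
  = |12 + 48 + 0 - 18| / √(4 + 9 + 16)
  = |42| / √29
  = 42 / 5.385
  ≈ 7.799

7.799


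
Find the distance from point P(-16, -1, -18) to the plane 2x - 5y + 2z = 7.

distance = |a·x₀ + b·y₀ + c·z₀ - d| / √(a² + b² + c²)
  = |2·(-16) + (-5)·(-1) + 2·(-18) - 7| / √(2² + (-5)² + 2²)
  = |-32 + 5 - 36 - 7| / √(4 + 25 + 4)
  = |-70| / √33
  = 70 / 5.745
  ≈ 12.19

12.19


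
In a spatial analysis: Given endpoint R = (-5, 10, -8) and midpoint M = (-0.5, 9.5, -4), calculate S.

S = 2M - R
  = (2·(-0.5) - (-5), 2·9.5 - 10, 2·(-4) - (-8))
  = (-1 + 5, 19 - 10, -8 + 8)
  = (4, 9, 0)

(4, 9, 0)


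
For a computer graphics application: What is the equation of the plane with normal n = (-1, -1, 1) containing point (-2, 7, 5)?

The plane through P with normal n = (a, b, c) satisfies n·(r - P) = 0,
i.e. ax + by + cz = a·x₀ + b·y₀ + c·z₀.
d = (-1)·(-2) + (-1)·7 + 1·5
  = 2 - 7 + 5
  = 0
Equation: -x - y + z = 0

-x - y + z = 0


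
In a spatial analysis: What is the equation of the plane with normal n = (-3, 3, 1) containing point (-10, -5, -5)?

The plane through P with normal n = (a, b, c) satisfies n·(r - P) = 0,
i.e. ax + by + cz = a·x₀ + b·y₀ + c·z₀.
d = (-3)·(-10) + 3·(-5) + 1·(-5)
  = 30 - 15 - 5
  = 10
Equation: -3x + 3y + z = 10

-3x + 3y + z = 10


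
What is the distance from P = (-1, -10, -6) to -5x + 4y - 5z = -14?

distance = |a·x₀ + b·y₀ + c·z₀ - d| / √(a² + b² + c²)
  = |(-5)·(-1) + 4·(-10) + (-5)·(-6) - (-14)| / √((-5)² + 4² + (-5)²)
  = |5 - 40 + 30 + 14| / √(25 + 16 + 25)
  = |9| / √66
  = 9 / 8.124
  ≈ 1.108

1.108


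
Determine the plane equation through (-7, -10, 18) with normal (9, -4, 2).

The plane through P with normal n = (a, b, c) satisfies n·(r - P) = 0,
i.e. ax + by + cz = a·x₀ + b·y₀ + c·z₀.
d = 9·(-7) + (-4)·(-10) + 2·18
  = -63 + 40 + 36
  = 13
Equation: 9x - 4y + 2z = 13

9x - 4y + 2z = 13


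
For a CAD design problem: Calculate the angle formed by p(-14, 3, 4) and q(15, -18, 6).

p·q = (-14)·15 + 3·(-18) + 4·6 = -210 - 54 + 24 = -240
|p| = √((-14)² + 3² + 4²) = √221 ≈ 14.87
|q| = √(15² + (-18)² + 6²) = √585 ≈ 24.19
cos θ = (p·q)/(|p||q|) = -240/(14.87·24.19) ≈ -0.6675
θ = arccos(-0.6675) ≈ 131.9°

131.9°


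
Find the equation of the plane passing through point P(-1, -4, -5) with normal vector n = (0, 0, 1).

The plane through P with normal n = (a, b, c) satisfies n·(r - P) = 0,
i.e. ax + by + cz = a·x₀ + b·y₀ + c·z₀.
d = 0·(-1) + 0·(-4) + 1·(-5)
  = 0 + 0 - 5
  = -5
Equation: z = -5

z = -5


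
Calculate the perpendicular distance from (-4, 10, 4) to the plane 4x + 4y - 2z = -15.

distance = |a·x₀ + b·y₀ + c·z₀ - d| / √(a² + b² + c²)
  = |4·(-4) + 4·10 + (-2)·4 - (-15)| / √(4² + 4² + (-2)²)
  = |-16 + 40 - 8 + 15| / √(16 + 16 + 4)
  = |31| / √36
  = 31 / 6
  ≈ 5.167

5.167


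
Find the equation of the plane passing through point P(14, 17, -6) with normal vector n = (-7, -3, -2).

The plane through P with normal n = (a, b, c) satisfies n·(r - P) = 0,
i.e. ax + by + cz = a·x₀ + b·y₀ + c·z₀.
d = (-7)·14 + (-3)·17 + (-2)·(-6)
  = -98 - 51 + 12
  = -137
Equation: -7x - 3y - 2z = -137

-7x - 3y - 2z = -137


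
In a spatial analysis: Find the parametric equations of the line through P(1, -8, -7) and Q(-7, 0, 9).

Direction vector d = Q - P = (-7 - 1, 0 + 8, 9 + 7) = (-8, 8, 16)
Parametric form r = P + t·d:
x = 1 - 8t, y = -8 + 8t, z = -7 + 16t

x = 1 - 8t, y = -8 + 8t, z = -7 + 16t


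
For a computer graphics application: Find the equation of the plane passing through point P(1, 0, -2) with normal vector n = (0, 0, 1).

The plane through P with normal n = (a, b, c) satisfies n·(r - P) = 0,
i.e. ax + by + cz = a·x₀ + b·y₀ + c·z₀.
d = 0·1 + 0·0 + 1·(-2)
  = 0 + 0 - 2
  = -2
Equation: z = -2

z = -2


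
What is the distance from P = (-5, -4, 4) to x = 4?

distance = |a·x₀ + b·y₀ + c·z₀ - d| / √(a² + b² + c²)
  = |1·(-5) + 0·(-4) + 0·4 - 4| / √(1² + 0² + 0²)
  = |-5 + 0 + 0 - 4| / √(1 + 0 + 0)
  = |-9| / √1
  = 9 / 1
  ≈ 9

9


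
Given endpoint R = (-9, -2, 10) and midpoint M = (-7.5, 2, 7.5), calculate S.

S = 2M - R
  = (2·(-7.5) - (-9), 2·2 - (-2), 2·7.5 - 10)
  = (-15 + 9, 4 + 2, 15 - 10)
  = (-6, 6, 5)

(-6, 6, 5)


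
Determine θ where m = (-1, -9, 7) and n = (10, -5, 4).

m·n = (-1)·10 + (-9)·(-5) + 7·4 = -10 + 45 + 28 = 63
|m| = √((-1)² + (-9)² + 7²) = √131 ≈ 11.45
|n| = √(10² + (-5)² + 4²) = √141 ≈ 11.87
cos θ = (m·n)/(|m||n|) = 63/(11.45·11.87) ≈ 0.4635
θ = arccos(0.4635) ≈ 62.38°

62.38°


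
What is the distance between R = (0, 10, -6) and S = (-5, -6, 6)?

d = √[(x₂-x₁)² + (y₂-y₁)² + (z₂-z₁)²]
  = √[(-5)² + (-16)² + 12²]
  = √[25 + 256 + 144]
  = √425
  ≈ 20.62

20.62


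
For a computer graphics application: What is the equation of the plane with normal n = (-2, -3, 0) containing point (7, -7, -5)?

The plane through P with normal n = (a, b, c) satisfies n·(r - P) = 0,
i.e. ax + by + cz = a·x₀ + b·y₀ + c·z₀.
d = (-2)·7 + (-3)·(-7) + 0·(-5)
  = -14 + 21 + 0
  = 7
Equation: -2x - 3y = 7

-2x - 3y = 7


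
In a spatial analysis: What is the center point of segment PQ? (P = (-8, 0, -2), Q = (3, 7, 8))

M = ((x₁+x₂)/2, (y₁+y₂)/2, (z₁+z₂)/2)
  = ((-8 + 3)/2, (0 + 7)/2, (-2 + 8)/2)
  = (-5/2, 7/2, 6/2)
  = (-2.5, 3.5, 3)

(-2.5, 3.5, 3)


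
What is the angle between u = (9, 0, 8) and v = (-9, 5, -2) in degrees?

u·v = 9·(-9) + 0·5 + 8·(-2) = -81 + 0 - 16 = -97
|u| = √(9² + 0² + 8²) = √145 ≈ 12.04
|v| = √((-9)² + 5² + (-2)²) = √110 ≈ 10.49
cos θ = (u·v)/(|u||v|) = -97/(12.04·10.49) ≈ -0.7681
θ = arccos(-0.7681) ≈ 140.2°

140.2°


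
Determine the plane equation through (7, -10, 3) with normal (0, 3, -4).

The plane through P with normal n = (a, b, c) satisfies n·(r - P) = 0,
i.e. ax + by + cz = a·x₀ + b·y₀ + c·z₀.
d = 0·7 + 3·(-10) + (-4)·3
  = 0 - 30 - 12
  = -42
Equation: 3y - 4z = -42

3y - 4z = -42


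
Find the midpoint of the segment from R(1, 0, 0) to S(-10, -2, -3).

M = ((x₁+x₂)/2, (y₁+y₂)/2, (z₁+z₂)/2)
  = ((1 - 10)/2, (0 - 2)/2, (0 - 3)/2)
  = (-9/2, -2/2, -3/2)
  = (-4.5, -1, -1.5)

(-4.5, -1, -1.5)


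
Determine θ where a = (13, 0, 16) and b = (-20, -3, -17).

a·b = 13·(-20) + 0·(-3) + 16·(-17) = -260 + 0 - 272 = -532
|a| = √(13² + 0² + 16²) = √425 ≈ 20.62
|b| = √((-20)² + (-3)² + (-17)²) = √698 ≈ 26.42
cos θ = (a·b)/(|a||b|) = -532/(20.62·26.42) ≈ -0.9768
θ = arccos(-0.9768) ≈ 167.6°

167.6°


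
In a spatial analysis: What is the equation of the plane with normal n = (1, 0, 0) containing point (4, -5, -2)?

The plane through P with normal n = (a, b, c) satisfies n·(r - P) = 0,
i.e. ax + by + cz = a·x₀ + b·y₀ + c·z₀.
d = 1·4 + 0·(-5) + 0·(-2)
  = 4 + 0 + 0
  = 4
Equation: x = 4

x = 4


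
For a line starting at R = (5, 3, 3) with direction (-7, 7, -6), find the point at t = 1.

P(t) = R + t·d
  = (5 + (-7)·1, 3 + 7·1, 3 + (-6)·1)
  = (5 - 7, 3 + 7, 3 - 6)
  = (-2, 10, -3)

(-2, 10, -3)


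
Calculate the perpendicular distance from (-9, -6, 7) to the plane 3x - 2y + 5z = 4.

distance = |a·x₀ + b·y₀ + c·z₀ - d| / √(a² + b² + c²)
  = |3·(-9) + (-2)·(-6) + 5·7 - 4| / √(3² + (-2)² + 5²)
  = |-27 + 12 + 35 - 4| / √(9 + 4 + 25)
  = |16| / √38
  = 16 / 6.164
  ≈ 2.596

2.596


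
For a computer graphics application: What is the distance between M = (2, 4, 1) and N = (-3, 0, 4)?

d = √[(x₂-x₁)² + (y₂-y₁)² + (z₂-z₁)²]
  = √[(-5)² + (-4)² + 3²]
  = √[25 + 16 + 9]
  = √50
  ≈ 7.071

7.071


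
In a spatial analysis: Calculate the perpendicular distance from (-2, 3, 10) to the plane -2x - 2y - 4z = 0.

distance = |a·x₀ + b·y₀ + c·z₀ - d| / √(a² + b² + c²)
  = |(-2)·(-2) + (-2)·3 + (-4)·10 - 0| / √((-2)² + (-2)² + (-4)²)
  = |4 - 6 - 40 + 0| / √(4 + 4 + 16)
  = |-42| / √24
  = 42 / 4.899
  ≈ 8.573

8.573


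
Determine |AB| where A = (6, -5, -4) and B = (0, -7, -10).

d = √[(x₂-x₁)² + (y₂-y₁)² + (z₂-z₁)²]
  = √[(-6)² + (-2)² + (-6)²]
  = √[36 + 4 + 36]
  = √76
  ≈ 8.718

8.718


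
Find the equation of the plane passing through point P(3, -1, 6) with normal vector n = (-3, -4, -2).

The plane through P with normal n = (a, b, c) satisfies n·(r - P) = 0,
i.e. ax + by + cz = a·x₀ + b·y₀ + c·z₀.
d = (-3)·3 + (-4)·(-1) + (-2)·6
  = -9 + 4 - 12
  = -17
Equation: -3x - 4y - 2z = -17

-3x - 4y - 2z = -17


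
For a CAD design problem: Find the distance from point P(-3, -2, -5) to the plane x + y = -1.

distance = |a·x₀ + b·y₀ + c·z₀ - d| / √(a² + b² + c²)
  = |1·(-3) + 1·(-2) + 0·(-5) - (-1)| / √(1² + 1² + 0²)
  = |-3 - 2 + 0 + 1| / √(1 + 1 + 0)
  = |-4| / √2
  = 4 / 1.414
  ≈ 2.828

2.828


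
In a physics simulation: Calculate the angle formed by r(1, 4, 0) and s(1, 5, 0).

r·s = 1·1 + 4·5 + 0·0 = 1 + 20 + 0 = 21
|r| = √(1² + 4² + 0²) = √17 ≈ 4.123
|s| = √(1² + 5² + 0²) = √26 ≈ 5.099
cos θ = (r·s)/(|r||s|) = 21/(4.123·5.099) ≈ 0.9989
θ = arccos(0.9989) ≈ 2.726°

2.726°


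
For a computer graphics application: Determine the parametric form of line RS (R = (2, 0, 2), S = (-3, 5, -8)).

Direction vector d = S - R = (-3 - 2, 5 + 0, -8 - 2) = (-5, 5, -10)
Parametric form r = R + t·d:
x = 2 - 5t, y = 0 + 5t, z = 2 - 10t

x = 2 - 5t, y = 0 + 5t, z = 2 - 10t


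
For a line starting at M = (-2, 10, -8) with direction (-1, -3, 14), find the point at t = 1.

P(t) = M + t·d
  = (-2 + (-1)·1, 10 + (-3)·1, -8 + 14·1)
  = (-2 - 1, 10 - 3, -8 + 14)
  = (-3, 7, 6)

(-3, 7, 6)


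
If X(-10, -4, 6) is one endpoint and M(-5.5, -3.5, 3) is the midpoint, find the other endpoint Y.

Y = 2M - X
  = (2·(-5.5) - (-10), 2·(-3.5) - (-4), 2·3 - 6)
  = (-11 + 10, -7 + 4, 6 - 6)
  = (-1, -3, 0)

(-1, -3, 0)


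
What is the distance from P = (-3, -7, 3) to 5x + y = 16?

distance = |a·x₀ + b·y₀ + c·z₀ - d| / √(a² + b² + c²)
  = |5·(-3) + 1·(-7) + 0·3 - 16| / √(5² + 1² + 0²)
  = |-15 - 7 + 0 - 16| / √(25 + 1 + 0)
  = |-38| / √26
  = 38 / 5.099
  ≈ 7.452

7.452


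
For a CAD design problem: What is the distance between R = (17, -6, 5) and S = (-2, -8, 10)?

d = √[(x₂-x₁)² + (y₂-y₁)² + (z₂-z₁)²]
  = √[(-19)² + (-2)² + 5²]
  = √[361 + 4 + 25]
  = √390
  ≈ 19.75

19.75


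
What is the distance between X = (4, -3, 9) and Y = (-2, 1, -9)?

d = √[(x₂-x₁)² + (y₂-y₁)² + (z₂-z₁)²]
  = √[(-6)² + 4² + (-18)²]
  = √[36 + 16 + 324]
  = √376
  ≈ 19.39

19.39


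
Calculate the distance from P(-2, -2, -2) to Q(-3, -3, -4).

d = √[(x₂-x₁)² + (y₂-y₁)² + (z₂-z₁)²]
  = √[(-1)² + (-1)² + (-2)²]
  = √[1 + 1 + 4]
  = √6
  ≈ 2.449

2.449


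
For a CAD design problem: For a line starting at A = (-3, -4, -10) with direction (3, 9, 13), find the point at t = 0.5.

P(t) = A + t·d
  = (-3 + 3·0.5, -4 + 9·0.5, -10 + 13·0.5)
  = (-3 + 1.5, -4 + 4.5, -10 + 6.5)
  = (-1.5, 0.5, -3.5)

(-1.5, 0.5, -3.5)


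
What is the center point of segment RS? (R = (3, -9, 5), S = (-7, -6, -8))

M = ((x₁+x₂)/2, (y₁+y₂)/2, (z₁+z₂)/2)
  = ((3 - 7)/2, (-9 - 6)/2, (5 - 8)/2)
  = (-4/2, -15/2, -3/2)
  = (-2, -7.5, -1.5)

(-2, -7.5, -1.5)


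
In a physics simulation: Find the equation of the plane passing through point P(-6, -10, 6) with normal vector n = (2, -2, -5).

The plane through P with normal n = (a, b, c) satisfies n·(r - P) = 0,
i.e. ax + by + cz = a·x₀ + b·y₀ + c·z₀.
d = 2·(-6) + (-2)·(-10) + (-5)·6
  = -12 + 20 - 30
  = -22
Equation: 2x - 2y - 5z = -22

2x - 2y - 5z = -22


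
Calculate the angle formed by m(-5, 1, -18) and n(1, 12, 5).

m·n = (-5)·1 + 1·12 + (-18)·5 = -5 + 12 - 90 = -83
|m| = √((-5)² + 1² + (-18)²) = √350 ≈ 18.71
|n| = √(1² + 12² + 5²) = √170 ≈ 13.04
cos θ = (m·n)/(|m||n|) = -83/(18.71·13.04) ≈ -0.3403
θ = arccos(-0.3403) ≈ 109.9°

109.9°


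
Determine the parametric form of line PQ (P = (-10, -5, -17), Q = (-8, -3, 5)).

Direction vector d = Q - P = (-8 + 10, -3 + 5, 5 + 17) = (2, 2, 22)
Parametric form r = P + t·d:
x = -10 + 2t, y = -5 + 2t, z = -17 + 22t

x = -10 + 2t, y = -5 + 2t, z = -17 + 22t


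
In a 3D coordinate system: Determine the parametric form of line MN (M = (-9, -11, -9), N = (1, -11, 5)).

Direction vector d = N - M = (1 + 9, -11 + 11, 5 + 9) = (10, 0, 14)
Parametric form r = M + t·d:
x = -9 + 10t, y = -11, z = -9 + 14t

x = -9 + 10t, y = -11, z = -9 + 14t


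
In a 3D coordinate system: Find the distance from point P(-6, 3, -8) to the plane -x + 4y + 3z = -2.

distance = |a·x₀ + b·y₀ + c·z₀ - d| / √(a² + b² + c²)
  = |(-1)·(-6) + 4·3 + 3·(-8) - (-2)| / √((-1)² + 4² + 3²)
  = |6 + 12 - 24 + 2| / √(1 + 16 + 9)
  = |-4| / √26
  = 4 / 5.099
  ≈ 0.7845

0.7845
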